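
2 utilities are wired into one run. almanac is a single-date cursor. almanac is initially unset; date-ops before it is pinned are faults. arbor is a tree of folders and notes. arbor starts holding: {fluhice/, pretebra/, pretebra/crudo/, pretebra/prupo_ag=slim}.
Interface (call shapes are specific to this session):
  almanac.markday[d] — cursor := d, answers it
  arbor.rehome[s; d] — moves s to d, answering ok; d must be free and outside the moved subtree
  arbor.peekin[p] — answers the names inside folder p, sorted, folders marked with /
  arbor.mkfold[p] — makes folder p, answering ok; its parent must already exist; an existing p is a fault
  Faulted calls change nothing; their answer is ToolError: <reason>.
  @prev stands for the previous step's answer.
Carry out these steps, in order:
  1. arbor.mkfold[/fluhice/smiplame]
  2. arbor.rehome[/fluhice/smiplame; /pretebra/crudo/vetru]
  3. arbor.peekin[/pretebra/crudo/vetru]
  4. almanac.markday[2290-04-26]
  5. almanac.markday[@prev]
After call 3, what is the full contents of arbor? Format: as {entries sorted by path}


Answer: {fluhice/, pretebra/, pretebra/crudo/, pretebra/crudo/vetru/, pretebra/prupo_ag=slim}

Derivation:
·→ arbor.mkfold(p: /fluhice/smiplame)
·← ok
·→ arbor.rehome(s: /fluhice/smiplame, d: /pretebra/crudo/vetru)
·← ok
·→ arbor.peekin(p: /pretebra/crudo/vetru)
·← []
·→ almanac.markday(d: 2290-04-26)
·← 2290-04-26
·→ almanac.markday(d: @prev)
·← 2290-04-26


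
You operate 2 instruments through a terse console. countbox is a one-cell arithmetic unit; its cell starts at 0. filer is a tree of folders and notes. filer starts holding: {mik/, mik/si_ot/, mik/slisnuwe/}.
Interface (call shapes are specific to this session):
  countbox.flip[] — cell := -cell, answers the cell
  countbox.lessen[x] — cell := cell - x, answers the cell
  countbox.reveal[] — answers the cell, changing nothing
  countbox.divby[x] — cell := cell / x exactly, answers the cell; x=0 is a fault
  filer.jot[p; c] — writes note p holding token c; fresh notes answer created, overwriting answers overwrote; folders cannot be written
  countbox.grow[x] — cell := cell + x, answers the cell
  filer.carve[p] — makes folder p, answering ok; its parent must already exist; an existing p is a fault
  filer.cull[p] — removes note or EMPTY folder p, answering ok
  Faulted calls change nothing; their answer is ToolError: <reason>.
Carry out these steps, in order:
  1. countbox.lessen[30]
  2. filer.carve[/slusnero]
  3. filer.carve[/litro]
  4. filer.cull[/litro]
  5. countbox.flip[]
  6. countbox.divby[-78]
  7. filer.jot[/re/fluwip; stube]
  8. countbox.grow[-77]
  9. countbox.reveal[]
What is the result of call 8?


Invoking countbox.lessen on x=30, yielding -30.
I try filer.carve on p=/slusnero, yielding ok.
Invoking filer.carve on p=/litro: ok.
Invoking filer.cull on p=/litro, and observe ok.
I run countbox.flip(), — result: 30.
Then countbox.divby on x=-78, and observe -5/13.
Then filer.jot on p=/re/fluwip, c=stube, yielding ToolError: no parent.
I run countbox.grow on x=-77, — result: -1006/13.
Now I run countbox.reveal(): -1006/13.

Answer: -1006/13


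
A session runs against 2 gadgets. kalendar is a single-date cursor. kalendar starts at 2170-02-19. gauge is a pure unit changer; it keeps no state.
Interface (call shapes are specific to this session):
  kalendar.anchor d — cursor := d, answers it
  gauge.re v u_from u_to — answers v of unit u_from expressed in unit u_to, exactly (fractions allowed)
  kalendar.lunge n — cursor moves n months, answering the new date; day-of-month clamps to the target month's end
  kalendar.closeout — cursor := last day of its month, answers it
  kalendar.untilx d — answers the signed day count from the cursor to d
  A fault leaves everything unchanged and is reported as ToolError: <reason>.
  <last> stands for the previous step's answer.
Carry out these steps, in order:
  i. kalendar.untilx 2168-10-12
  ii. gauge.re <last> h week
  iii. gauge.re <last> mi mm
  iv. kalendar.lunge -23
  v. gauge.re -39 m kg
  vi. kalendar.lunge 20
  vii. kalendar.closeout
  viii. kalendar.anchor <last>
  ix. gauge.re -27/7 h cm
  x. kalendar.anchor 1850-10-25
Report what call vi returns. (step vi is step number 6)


Answer: 2169-11-19

Derivation:
-> untilx(2168-10-12)
<- -495
-> re(<last>, h, week)
<- -165/56
-> re(<last>, mi, mm)
<- -33192720/7
-> lunge(-23)
<- 2168-03-19
-> re(-39, m, kg)
<- ToolError: incompatible units
-> lunge(20)
<- 2169-11-19
-> closeout()
<- 2169-11-30
-> anchor(<last>)
<- 2169-11-30
-> re(-27/7, h, cm)
<- ToolError: incompatible units
-> anchor(1850-10-25)
<- 1850-10-25


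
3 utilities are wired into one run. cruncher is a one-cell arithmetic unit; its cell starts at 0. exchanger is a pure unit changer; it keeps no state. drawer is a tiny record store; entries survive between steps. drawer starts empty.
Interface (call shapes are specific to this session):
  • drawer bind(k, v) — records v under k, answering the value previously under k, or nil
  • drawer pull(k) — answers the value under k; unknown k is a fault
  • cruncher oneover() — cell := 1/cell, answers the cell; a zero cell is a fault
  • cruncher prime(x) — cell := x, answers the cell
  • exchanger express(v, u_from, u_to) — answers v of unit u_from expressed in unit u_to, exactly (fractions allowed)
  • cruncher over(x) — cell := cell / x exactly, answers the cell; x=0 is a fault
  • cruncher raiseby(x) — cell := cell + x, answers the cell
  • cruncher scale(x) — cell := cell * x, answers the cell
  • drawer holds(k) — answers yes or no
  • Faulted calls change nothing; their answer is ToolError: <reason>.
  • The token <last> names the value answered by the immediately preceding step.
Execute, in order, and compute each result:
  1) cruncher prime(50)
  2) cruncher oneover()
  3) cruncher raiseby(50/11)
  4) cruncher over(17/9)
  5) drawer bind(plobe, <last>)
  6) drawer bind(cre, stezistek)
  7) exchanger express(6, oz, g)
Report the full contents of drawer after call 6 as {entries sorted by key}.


Answer: {cre=stezistek, plobe=22599/9350}

Derivation:
Act: cruncher prime[x→50]
Obs: 50
Act: cruncher oneover[]
Obs: 1/50
Act: cruncher raiseby[x→50/11]
Obs: 2511/550
Act: cruncher over[x→17/9]
Obs: 22599/9350
Act: drawer bind[k→plobe; v→<last>]
Obs: nil
Act: drawer bind[k→cre; v→stezistek]
Obs: nil
Act: exchanger express[v→6; u_from→oz; u_to→g]
Obs: 136077711/800000


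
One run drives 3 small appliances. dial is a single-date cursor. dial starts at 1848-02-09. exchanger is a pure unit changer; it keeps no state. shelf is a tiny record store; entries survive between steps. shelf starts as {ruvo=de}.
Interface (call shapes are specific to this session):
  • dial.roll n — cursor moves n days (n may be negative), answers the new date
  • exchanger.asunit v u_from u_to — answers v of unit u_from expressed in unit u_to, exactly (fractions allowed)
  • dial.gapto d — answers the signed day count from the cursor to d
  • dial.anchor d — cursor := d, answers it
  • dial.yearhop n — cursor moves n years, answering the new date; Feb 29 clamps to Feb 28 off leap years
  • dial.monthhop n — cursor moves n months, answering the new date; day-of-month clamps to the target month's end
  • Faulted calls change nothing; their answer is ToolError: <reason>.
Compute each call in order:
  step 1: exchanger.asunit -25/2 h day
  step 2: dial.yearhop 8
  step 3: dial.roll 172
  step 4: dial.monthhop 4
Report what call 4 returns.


Answer: 1856-11-30

Derivation:
-> asunit(v='-25/2', u_from='h', u_to='day')
<- -25/48
-> yearhop(n='8')
<- 1856-02-09
-> roll(n='172')
<- 1856-07-30
-> monthhop(n='4')
<- 1856-11-30


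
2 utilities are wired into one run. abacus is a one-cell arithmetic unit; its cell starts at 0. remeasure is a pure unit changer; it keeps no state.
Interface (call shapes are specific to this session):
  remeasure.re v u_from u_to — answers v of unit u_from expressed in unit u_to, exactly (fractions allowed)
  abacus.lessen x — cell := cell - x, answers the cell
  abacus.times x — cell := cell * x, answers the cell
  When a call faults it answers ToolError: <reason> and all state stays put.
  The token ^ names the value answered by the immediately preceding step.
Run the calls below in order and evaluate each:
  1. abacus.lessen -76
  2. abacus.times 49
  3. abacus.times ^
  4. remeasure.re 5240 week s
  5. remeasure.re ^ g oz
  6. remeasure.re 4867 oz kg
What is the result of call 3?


→ lessen(x→-76)
← 76
→ times(x→49)
← 3724
→ times(x→^)
← 13868176
→ re(v→5240, u_from→week, u_to→s)
← 3169152000
→ re(v→^, u_from→g, u_to→oz)
← 724377600000000/6479891
→ re(v→4867, u_from→oz, u_to→kg)
← 220763406479/1600000000

Answer: 13868176


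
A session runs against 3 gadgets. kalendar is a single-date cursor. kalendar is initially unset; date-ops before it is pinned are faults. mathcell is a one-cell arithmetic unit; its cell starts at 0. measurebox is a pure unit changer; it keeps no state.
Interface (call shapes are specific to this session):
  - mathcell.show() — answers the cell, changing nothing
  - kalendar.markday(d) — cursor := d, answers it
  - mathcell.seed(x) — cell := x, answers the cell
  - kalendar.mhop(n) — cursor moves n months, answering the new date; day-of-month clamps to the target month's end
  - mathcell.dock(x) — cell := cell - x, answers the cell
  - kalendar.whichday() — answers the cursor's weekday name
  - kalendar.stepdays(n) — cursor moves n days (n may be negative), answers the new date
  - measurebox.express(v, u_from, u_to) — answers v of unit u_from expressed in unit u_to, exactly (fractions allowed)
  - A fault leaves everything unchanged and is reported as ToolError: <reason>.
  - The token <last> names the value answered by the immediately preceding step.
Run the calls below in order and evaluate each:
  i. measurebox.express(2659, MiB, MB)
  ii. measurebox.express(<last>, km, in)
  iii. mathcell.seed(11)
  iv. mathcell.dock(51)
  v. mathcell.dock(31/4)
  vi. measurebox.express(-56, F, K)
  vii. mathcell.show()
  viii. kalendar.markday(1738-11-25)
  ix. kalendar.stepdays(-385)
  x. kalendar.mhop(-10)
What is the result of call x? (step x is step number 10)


Act: measurebox.express[v=2659; u_from=MiB; u_to=MB]
Obs: 43565056/15625
Act: measurebox.express[v=<last>; u_from=km; u_to=in]
Obs: 13940817920/127
Act: mathcell.seed[x=11]
Obs: 11
Act: mathcell.dock[x=51]
Obs: -40
Act: mathcell.dock[x=31/4]
Obs: -191/4
Act: measurebox.express[v=-56; u_from=F; u_to=K]
Obs: 40367/180
Act: mathcell.show[]
Obs: -191/4
Act: kalendar.markday[d=1738-11-25]
Obs: 1738-11-25
Act: kalendar.stepdays[n=-385]
Obs: 1737-11-05
Act: kalendar.mhop[n=-10]
Obs: 1737-01-05

Answer: 1737-01-05


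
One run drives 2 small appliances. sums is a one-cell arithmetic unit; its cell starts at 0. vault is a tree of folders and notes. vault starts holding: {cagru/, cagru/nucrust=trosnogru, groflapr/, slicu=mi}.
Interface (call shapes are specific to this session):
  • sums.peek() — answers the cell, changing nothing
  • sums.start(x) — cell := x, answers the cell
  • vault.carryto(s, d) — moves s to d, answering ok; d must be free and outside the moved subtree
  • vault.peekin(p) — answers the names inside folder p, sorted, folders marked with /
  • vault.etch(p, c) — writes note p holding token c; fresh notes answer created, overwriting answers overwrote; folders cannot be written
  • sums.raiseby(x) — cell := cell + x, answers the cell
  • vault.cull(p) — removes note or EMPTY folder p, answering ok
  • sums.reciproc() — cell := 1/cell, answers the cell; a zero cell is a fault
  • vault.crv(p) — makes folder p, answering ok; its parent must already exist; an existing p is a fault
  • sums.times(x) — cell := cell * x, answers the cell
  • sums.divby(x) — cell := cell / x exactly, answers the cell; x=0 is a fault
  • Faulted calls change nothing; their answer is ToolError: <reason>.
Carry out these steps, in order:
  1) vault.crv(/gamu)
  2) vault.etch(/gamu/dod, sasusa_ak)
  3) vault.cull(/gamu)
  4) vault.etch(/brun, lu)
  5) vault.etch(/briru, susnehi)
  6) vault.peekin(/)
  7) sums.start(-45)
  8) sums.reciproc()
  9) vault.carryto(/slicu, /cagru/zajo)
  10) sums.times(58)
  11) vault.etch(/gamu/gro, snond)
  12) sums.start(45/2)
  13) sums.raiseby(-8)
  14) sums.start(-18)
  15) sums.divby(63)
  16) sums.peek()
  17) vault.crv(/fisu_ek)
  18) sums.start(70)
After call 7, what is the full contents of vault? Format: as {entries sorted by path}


$ vault.crv p='/gamu'
[out] ok
$ vault.etch p='/gamu/dod' c='sasusa_ak'
[out] created
$ vault.cull p='/gamu'
[out] ToolError: not empty
$ vault.etch p='/brun' c='lu'
[out] created
$ vault.etch p='/briru' c='susnehi'
[out] created
$ vault.peekin p='/'
[out] [briru, brun, cagru/, gamu/, groflapr/, slicu]
$ sums.start x='-45'
[out] -45
$ sums.reciproc
[out] -1/45
$ vault.carryto s='/slicu' d='/cagru/zajo'
[out] ok
$ sums.times x='58'
[out] -58/45
$ vault.etch p='/gamu/gro' c='snond'
[out] created
$ sums.start x='45/2'
[out] 45/2
$ sums.raiseby x='-8'
[out] 29/2
$ sums.start x='-18'
[out] -18
$ sums.divby x='63'
[out] -2/7
$ sums.peek
[out] -2/7
$ vault.crv p='/fisu_ek'
[out] ok
$ sums.start x='70'
[out] 70

Answer: {briru=susnehi, brun=lu, cagru/, cagru/nucrust=trosnogru, gamu/, gamu/dod=sasusa_ak, groflapr/, slicu=mi}


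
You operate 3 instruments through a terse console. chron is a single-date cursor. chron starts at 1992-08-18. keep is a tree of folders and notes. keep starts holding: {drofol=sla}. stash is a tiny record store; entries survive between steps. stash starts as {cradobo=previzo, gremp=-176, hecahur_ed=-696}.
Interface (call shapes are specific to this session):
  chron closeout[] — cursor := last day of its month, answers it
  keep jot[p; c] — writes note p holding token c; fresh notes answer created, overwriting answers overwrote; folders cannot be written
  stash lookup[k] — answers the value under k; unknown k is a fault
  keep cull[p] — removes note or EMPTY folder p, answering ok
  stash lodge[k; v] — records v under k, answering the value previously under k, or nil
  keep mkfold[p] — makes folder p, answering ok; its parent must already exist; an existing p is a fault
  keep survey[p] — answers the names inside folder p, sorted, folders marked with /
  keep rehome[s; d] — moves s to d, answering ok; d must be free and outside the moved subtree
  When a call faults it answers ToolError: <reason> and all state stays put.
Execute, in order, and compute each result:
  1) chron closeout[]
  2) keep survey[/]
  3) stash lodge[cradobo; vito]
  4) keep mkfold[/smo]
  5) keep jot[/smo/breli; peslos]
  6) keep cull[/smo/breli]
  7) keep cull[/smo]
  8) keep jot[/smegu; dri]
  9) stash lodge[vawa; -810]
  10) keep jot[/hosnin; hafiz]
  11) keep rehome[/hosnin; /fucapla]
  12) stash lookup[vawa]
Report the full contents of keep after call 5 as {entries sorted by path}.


# chron closeout() -> 1992-08-31
# keep survey(p: /) -> [drofol]
# stash lodge(k: cradobo, v: vito) -> previzo
# keep mkfold(p: /smo) -> ok
# keep jot(p: /smo/breli, c: peslos) -> created
# keep cull(p: /smo/breli) -> ok
# keep cull(p: /smo) -> ok
# keep jot(p: /smegu, c: dri) -> created
# stash lodge(k: vawa, v: -810) -> nil
# keep jot(p: /hosnin, c: hafiz) -> created
# keep rehome(s: /hosnin, d: /fucapla) -> ok
# stash lookup(k: vawa) -> -810

Answer: {drofol=sla, smo/, smo/breli=peslos}


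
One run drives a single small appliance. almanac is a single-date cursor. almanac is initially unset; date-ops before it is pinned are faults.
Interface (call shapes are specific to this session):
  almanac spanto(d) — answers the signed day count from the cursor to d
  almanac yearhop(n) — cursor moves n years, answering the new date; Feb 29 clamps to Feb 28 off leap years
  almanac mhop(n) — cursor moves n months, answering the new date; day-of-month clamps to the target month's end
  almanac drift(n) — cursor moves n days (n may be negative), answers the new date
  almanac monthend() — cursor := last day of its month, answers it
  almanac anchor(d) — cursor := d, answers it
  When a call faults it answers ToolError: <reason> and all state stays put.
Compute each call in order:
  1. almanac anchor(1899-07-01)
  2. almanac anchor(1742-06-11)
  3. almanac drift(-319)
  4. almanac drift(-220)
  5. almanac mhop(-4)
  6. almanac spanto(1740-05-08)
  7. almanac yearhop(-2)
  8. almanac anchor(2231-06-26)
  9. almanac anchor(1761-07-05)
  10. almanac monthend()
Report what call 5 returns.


Answer: 1740-08-19

Derivation:
Now I run almanac anchor on d→1899-07-01, and get 1899-07-01.
I use almanac anchor on d→1742-06-11, giving 1742-06-11.
I use almanac drift on n→-319, and observe 1741-07-27.
I invoke almanac drift on n→-220, and observe 1740-12-19.
Now I run almanac mhop on n→-4, and get 1740-08-19.
Now I run almanac spanto on d→1740-05-08, — result: -103.
I call almanac yearhop on n→-2, yielding 1738-08-19.
Next I call almanac anchor on d→2231-06-26, and observe 2231-06-26.
I run almanac anchor on d→1761-07-05, → 1761-07-05.
I run almanac monthend, and get 1761-07-31.


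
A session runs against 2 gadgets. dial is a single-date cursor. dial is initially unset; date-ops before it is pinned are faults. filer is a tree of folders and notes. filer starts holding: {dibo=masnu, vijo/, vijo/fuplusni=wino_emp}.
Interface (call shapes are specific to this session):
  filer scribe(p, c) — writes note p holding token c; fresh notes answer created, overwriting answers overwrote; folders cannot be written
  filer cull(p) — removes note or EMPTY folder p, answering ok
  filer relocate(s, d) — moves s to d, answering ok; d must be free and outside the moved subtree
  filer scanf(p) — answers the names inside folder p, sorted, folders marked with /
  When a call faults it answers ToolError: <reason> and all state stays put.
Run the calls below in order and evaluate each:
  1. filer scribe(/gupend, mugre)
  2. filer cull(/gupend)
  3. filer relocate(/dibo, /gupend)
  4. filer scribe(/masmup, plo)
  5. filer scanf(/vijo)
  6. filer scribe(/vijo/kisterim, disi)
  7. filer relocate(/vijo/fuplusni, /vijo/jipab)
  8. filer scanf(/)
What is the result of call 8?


==> filer scribe(/gupend, mugre)
<== created
==> filer cull(/gupend)
<== ok
==> filer relocate(/dibo, /gupend)
<== ok
==> filer scribe(/masmup, plo)
<== created
==> filer scanf(/vijo)
<== [fuplusni]
==> filer scribe(/vijo/kisterim, disi)
<== created
==> filer relocate(/vijo/fuplusni, /vijo/jipab)
<== ok
==> filer scanf(/)
<== [gupend, masmup, vijo/]

Answer: [gupend, masmup, vijo/]


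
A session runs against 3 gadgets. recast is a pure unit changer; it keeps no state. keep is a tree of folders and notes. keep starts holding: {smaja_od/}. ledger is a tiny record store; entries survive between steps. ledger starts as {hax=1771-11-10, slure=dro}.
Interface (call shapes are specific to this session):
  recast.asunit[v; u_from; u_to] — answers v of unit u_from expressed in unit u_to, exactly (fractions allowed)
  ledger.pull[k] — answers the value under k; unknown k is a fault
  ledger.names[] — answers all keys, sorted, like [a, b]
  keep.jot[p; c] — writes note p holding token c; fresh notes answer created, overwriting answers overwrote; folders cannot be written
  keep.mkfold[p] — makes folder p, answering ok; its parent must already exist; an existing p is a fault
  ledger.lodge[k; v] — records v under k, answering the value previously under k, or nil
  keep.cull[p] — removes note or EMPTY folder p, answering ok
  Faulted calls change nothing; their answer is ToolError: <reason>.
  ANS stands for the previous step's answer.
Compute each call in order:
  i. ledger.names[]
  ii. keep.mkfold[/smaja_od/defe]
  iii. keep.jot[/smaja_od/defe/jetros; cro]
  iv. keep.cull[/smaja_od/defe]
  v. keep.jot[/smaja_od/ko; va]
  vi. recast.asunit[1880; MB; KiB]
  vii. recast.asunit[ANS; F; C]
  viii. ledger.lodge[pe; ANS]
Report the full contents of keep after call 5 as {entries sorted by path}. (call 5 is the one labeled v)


Answer: {smaja_od/, smaja_od/defe/, smaja_od/defe/jetros=cro, smaja_od/ko=va}

Derivation:
[in] ledger.names
:: [hax, slure]
[in] keep.mkfold p='/smaja_od/defe'
:: ok
[in] keep.jot p='/smaja_od/defe/jetros' c='cro'
:: created
[in] keep.cull p='/smaja_od/defe'
:: ToolError: not empty
[in] keep.jot p='/smaja_od/ko' c='va'
:: created
[in] recast.asunit v='1880' u_from='MB' u_to='KiB'
:: 3671875/2
[in] recast.asunit v='ANS' u_from='F' u_to='C'
:: 2039895/2
[in] ledger.lodge k='pe' v='ANS'
:: nil


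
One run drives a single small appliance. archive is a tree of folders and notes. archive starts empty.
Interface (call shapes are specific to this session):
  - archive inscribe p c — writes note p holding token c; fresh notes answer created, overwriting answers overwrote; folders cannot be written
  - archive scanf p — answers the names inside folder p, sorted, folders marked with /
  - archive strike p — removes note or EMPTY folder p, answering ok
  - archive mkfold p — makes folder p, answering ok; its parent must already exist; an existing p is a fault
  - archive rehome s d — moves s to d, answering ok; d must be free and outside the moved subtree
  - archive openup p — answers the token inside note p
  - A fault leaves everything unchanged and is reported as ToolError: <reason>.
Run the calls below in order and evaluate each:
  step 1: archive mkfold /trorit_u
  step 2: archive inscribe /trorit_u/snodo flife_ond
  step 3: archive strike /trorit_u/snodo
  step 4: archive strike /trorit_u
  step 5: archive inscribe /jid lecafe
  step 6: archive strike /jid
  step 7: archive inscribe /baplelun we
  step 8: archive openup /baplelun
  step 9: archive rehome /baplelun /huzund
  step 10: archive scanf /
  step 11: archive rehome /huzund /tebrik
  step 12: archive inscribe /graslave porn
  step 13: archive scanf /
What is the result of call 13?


Answer: [graslave, tebrik]

Derivation:
·→ archive mkfold(p='/trorit_u')
·← ok
·→ archive inscribe(p='/trorit_u/snodo', c='flife_ond')
·← created
·→ archive strike(p='/trorit_u/snodo')
·← ok
·→ archive strike(p='/trorit_u')
·← ok
·→ archive inscribe(p='/jid', c='lecafe')
·← created
·→ archive strike(p='/jid')
·← ok
·→ archive inscribe(p='/baplelun', c='we')
·← created
·→ archive openup(p='/baplelun')
·← we
·→ archive rehome(s='/baplelun', d='/huzund')
·← ok
·→ archive scanf(p='/')
·← [huzund]
·→ archive rehome(s='/huzund', d='/tebrik')
·← ok
·→ archive inscribe(p='/graslave', c='porn')
·← created
·→ archive scanf(p='/')
·← [graslave, tebrik]


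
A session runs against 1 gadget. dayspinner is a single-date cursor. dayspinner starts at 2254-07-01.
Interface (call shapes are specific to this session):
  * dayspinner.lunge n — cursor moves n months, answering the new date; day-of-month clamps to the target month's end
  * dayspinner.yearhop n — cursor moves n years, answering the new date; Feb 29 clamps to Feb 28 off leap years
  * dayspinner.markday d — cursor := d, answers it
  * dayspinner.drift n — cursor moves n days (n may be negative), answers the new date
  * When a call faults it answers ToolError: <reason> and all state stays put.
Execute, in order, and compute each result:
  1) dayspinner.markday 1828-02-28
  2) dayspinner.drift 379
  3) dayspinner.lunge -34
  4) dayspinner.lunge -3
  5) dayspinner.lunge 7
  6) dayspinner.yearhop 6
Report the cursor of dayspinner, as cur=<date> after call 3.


Answer: cur=1826-05-13

Derivation:
-> markday(d=1828-02-28)
<- 1828-02-28
-> drift(n=379)
<- 1829-03-13
-> lunge(n=-34)
<- 1826-05-13
-> lunge(n=-3)
<- 1826-02-13
-> lunge(n=7)
<- 1826-09-13
-> yearhop(n=6)
<- 1832-09-13


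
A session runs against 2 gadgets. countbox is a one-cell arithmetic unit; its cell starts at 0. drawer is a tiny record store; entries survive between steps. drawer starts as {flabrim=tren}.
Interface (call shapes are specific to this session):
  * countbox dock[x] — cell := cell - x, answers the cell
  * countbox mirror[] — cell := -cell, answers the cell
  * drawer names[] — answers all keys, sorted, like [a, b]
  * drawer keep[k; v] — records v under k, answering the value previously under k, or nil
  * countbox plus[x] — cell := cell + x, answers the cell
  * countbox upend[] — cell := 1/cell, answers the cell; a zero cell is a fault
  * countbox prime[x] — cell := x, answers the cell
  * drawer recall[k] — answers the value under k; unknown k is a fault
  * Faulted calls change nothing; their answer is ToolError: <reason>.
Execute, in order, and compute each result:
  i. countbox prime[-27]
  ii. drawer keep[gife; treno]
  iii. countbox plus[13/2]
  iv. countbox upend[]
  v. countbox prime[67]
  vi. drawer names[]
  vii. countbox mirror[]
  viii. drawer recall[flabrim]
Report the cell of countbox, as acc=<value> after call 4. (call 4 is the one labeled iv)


CALL countbox prime[x=-27]
RET  -27
CALL drawer keep[k=gife; v=treno]
RET  nil
CALL countbox plus[x=13/2]
RET  -41/2
CALL countbox upend[]
RET  -2/41
CALL countbox prime[x=67]
RET  67
CALL drawer names[]
RET  [flabrim, gife]
CALL countbox mirror[]
RET  -67
CALL drawer recall[k=flabrim]
RET  tren

Answer: acc=-2/41


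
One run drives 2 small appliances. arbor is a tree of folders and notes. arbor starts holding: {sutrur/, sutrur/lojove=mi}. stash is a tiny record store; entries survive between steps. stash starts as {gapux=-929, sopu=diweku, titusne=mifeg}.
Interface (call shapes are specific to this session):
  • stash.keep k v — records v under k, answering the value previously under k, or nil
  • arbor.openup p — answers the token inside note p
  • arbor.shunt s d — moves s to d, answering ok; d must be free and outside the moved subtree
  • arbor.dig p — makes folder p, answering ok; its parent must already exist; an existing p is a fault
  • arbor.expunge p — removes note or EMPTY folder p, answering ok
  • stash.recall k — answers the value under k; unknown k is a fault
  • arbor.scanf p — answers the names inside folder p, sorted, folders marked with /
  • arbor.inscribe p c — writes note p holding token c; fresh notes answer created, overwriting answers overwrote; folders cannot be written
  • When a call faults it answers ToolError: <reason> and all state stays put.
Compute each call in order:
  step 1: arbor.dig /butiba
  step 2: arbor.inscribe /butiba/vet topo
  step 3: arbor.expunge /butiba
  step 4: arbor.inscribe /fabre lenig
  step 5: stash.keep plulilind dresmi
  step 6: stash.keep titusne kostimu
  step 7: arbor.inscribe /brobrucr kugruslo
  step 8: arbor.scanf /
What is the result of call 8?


CALL arbor.dig[p→/butiba]
RET  ok
CALL arbor.inscribe[p→/butiba/vet; c→topo]
RET  created
CALL arbor.expunge[p→/butiba]
RET  ToolError: not empty
CALL arbor.inscribe[p→/fabre; c→lenig]
RET  created
CALL stash.keep[k→plulilind; v→dresmi]
RET  nil
CALL stash.keep[k→titusne; v→kostimu]
RET  mifeg
CALL arbor.inscribe[p→/brobrucr; c→kugruslo]
RET  created
CALL arbor.scanf[p→/]
RET  [brobrucr, butiba/, fabre, sutrur/]

Answer: [brobrucr, butiba/, fabre, sutrur/]


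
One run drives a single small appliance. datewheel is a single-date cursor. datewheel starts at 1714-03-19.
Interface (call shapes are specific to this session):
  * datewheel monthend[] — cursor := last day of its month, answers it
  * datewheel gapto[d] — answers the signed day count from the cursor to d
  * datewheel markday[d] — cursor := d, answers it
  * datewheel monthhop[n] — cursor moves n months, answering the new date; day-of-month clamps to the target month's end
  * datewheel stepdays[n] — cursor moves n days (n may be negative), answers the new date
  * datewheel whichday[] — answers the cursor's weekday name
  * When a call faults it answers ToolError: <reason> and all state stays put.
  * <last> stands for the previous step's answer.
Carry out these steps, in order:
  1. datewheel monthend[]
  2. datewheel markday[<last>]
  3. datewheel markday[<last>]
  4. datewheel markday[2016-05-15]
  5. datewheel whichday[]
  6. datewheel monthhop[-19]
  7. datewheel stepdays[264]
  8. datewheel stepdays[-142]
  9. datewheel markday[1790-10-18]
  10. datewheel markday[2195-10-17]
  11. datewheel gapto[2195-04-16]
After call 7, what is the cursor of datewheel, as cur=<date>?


[in] datewheel monthend
= 1714-03-31
[in] datewheel markday d: <last>
= 1714-03-31
[in] datewheel markday d: <last>
= 1714-03-31
[in] datewheel markday d: 2016-05-15
= 2016-05-15
[in] datewheel whichday
= Sunday
[in] datewheel monthhop n: -19
= 2014-10-15
[in] datewheel stepdays n: 264
= 2015-07-06
[in] datewheel stepdays n: -142
= 2015-02-14
[in] datewheel markday d: 1790-10-18
= 1790-10-18
[in] datewheel markday d: 2195-10-17
= 2195-10-17
[in] datewheel gapto d: 2195-04-16
= -184

Answer: cur=2015-07-06


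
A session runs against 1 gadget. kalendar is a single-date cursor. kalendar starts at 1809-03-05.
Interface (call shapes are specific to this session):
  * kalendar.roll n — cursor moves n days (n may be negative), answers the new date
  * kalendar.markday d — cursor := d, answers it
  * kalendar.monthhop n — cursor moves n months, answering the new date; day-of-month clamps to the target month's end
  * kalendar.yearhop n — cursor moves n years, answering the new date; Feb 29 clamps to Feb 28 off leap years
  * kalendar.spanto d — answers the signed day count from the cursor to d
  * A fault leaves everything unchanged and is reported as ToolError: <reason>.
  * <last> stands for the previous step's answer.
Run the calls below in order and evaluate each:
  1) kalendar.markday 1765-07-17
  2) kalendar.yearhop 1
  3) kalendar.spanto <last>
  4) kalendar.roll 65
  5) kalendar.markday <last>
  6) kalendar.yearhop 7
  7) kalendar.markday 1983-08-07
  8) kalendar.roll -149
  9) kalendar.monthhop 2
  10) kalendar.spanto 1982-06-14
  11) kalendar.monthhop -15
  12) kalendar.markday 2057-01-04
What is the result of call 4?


Answer: 1766-09-20

Derivation:
> kalendar.markday d→1765-07-17
= 1765-07-17
> kalendar.yearhop n→1
= 1766-07-17
> kalendar.spanto d→<last>
= 0
> kalendar.roll n→65
= 1766-09-20
> kalendar.markday d→<last>
= 1766-09-20
> kalendar.yearhop n→7
= 1773-09-20
> kalendar.markday d→1983-08-07
= 1983-08-07
> kalendar.roll n→-149
= 1983-03-11
> kalendar.monthhop n→2
= 1983-05-11
> kalendar.spanto d→1982-06-14
= -331
> kalendar.monthhop n→-15
= 1982-02-11
> kalendar.markday d→2057-01-04
= 2057-01-04


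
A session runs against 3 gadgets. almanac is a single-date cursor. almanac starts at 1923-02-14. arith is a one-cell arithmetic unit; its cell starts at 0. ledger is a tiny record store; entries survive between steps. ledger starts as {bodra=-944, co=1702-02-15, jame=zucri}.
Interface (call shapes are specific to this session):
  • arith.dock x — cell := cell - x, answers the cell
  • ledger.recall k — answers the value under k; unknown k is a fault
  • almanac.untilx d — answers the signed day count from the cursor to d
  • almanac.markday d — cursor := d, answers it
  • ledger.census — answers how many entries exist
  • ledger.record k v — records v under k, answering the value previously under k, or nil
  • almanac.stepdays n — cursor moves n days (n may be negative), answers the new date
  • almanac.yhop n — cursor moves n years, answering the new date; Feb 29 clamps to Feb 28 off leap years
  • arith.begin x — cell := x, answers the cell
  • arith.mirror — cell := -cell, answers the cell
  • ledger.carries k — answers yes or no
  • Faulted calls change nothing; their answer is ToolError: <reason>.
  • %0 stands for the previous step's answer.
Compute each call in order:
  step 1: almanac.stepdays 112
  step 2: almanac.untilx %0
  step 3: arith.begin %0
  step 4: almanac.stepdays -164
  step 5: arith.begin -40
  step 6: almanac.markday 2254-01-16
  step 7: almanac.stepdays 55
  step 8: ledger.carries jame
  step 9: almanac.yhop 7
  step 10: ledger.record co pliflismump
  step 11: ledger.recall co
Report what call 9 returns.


-> almanac.stepdays(n=112)
<- 1923-06-06
-> almanac.untilx(d=%0)
<- 0
-> arith.begin(x=%0)
<- 0
-> almanac.stepdays(n=-164)
<- 1922-12-24
-> arith.begin(x=-40)
<- -40
-> almanac.markday(d=2254-01-16)
<- 2254-01-16
-> almanac.stepdays(n=55)
<- 2254-03-12
-> ledger.carries(k=jame)
<- yes
-> almanac.yhop(n=7)
<- 2261-03-12
-> ledger.record(k=co, v=pliflismump)
<- 1702-02-15
-> ledger.recall(k=co)
<- pliflismump

Answer: 2261-03-12


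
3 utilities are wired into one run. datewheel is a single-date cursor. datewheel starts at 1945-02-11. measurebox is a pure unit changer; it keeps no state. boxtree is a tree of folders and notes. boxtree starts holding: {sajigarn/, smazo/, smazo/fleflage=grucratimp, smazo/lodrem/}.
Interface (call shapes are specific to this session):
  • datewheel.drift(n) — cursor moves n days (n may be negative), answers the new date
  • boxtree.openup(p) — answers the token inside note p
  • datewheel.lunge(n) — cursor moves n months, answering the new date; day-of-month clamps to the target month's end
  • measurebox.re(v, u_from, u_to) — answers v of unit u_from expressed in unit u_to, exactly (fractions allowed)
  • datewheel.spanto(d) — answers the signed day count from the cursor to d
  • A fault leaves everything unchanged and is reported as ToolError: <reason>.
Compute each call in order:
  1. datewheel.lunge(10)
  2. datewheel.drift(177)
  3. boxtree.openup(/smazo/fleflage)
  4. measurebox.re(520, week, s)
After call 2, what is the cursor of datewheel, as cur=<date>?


% datewheel.lunge(n→10) => 1945-12-11
% datewheel.drift(n→177) => 1946-06-06
% boxtree.openup(p→/smazo/fleflage) => grucratimp
% measurebox.re(v→520, u_from→week, u_to→s) => 314496000

Answer: cur=1946-06-06


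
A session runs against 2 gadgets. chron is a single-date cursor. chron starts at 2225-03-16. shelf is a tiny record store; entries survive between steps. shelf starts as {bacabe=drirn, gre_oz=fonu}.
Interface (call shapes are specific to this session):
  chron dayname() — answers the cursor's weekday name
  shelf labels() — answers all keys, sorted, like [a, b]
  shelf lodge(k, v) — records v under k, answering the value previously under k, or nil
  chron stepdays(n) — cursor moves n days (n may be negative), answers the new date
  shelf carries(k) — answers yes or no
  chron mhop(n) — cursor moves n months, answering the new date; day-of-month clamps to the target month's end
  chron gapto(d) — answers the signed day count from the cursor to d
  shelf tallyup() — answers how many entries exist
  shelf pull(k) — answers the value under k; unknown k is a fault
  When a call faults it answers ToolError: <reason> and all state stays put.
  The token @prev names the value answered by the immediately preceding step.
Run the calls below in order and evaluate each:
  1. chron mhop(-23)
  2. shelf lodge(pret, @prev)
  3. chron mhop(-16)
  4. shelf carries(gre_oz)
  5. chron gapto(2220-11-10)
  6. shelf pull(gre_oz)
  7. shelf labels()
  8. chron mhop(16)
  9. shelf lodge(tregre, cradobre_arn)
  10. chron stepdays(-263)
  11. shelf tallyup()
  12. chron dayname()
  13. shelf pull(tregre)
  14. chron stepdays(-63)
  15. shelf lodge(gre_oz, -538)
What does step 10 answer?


Answer: 2222-07-27

Derivation:
>>> chron mhop -23
= 2223-04-16
>>> shelf lodge pret @prev
= nil
>>> chron mhop -16
= 2221-12-16
>>> shelf carries gre_oz
= yes
>>> chron gapto 2220-11-10
= -401
>>> shelf pull gre_oz
= fonu
>>> shelf labels
= [bacabe, gre_oz, pret]
>>> chron mhop 16
= 2223-04-16
>>> shelf lodge tregre cradobre_arn
= nil
>>> chron stepdays -263
= 2222-07-27
>>> shelf tallyup
= 4
>>> chron dayname
= Saturday
>>> shelf pull tregre
= cradobre_arn
>>> chron stepdays -63
= 2222-05-25
>>> shelf lodge gre_oz -538
= fonu


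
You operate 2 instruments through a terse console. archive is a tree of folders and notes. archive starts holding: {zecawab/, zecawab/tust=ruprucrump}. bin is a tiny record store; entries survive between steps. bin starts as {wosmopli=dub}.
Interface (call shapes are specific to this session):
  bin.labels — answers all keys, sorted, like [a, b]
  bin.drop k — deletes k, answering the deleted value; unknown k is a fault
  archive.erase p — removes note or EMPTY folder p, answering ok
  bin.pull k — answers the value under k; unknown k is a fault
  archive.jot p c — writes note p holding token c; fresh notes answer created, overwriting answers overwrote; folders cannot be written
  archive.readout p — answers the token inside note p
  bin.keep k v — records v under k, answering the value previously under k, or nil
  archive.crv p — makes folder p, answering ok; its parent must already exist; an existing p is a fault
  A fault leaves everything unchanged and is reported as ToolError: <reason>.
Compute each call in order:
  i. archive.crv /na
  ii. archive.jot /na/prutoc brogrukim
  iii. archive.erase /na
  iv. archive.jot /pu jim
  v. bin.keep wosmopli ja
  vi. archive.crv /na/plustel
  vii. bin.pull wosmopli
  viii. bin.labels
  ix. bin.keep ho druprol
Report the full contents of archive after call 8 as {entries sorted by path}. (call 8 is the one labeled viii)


Act: crv[p: /na]
Obs: ok
Act: jot[p: /na/prutoc; c: brogrukim]
Obs: created
Act: erase[p: /na]
Obs: ToolError: not empty
Act: jot[p: /pu; c: jim]
Obs: created
Act: keep[k: wosmopli; v: ja]
Obs: dub
Act: crv[p: /na/plustel]
Obs: ok
Act: pull[k: wosmopli]
Obs: ja
Act: labels[]
Obs: [wosmopli]
Act: keep[k: ho; v: druprol]
Obs: nil

Answer: {na/, na/plustel/, na/prutoc=brogrukim, pu=jim, zecawab/, zecawab/tust=ruprucrump}


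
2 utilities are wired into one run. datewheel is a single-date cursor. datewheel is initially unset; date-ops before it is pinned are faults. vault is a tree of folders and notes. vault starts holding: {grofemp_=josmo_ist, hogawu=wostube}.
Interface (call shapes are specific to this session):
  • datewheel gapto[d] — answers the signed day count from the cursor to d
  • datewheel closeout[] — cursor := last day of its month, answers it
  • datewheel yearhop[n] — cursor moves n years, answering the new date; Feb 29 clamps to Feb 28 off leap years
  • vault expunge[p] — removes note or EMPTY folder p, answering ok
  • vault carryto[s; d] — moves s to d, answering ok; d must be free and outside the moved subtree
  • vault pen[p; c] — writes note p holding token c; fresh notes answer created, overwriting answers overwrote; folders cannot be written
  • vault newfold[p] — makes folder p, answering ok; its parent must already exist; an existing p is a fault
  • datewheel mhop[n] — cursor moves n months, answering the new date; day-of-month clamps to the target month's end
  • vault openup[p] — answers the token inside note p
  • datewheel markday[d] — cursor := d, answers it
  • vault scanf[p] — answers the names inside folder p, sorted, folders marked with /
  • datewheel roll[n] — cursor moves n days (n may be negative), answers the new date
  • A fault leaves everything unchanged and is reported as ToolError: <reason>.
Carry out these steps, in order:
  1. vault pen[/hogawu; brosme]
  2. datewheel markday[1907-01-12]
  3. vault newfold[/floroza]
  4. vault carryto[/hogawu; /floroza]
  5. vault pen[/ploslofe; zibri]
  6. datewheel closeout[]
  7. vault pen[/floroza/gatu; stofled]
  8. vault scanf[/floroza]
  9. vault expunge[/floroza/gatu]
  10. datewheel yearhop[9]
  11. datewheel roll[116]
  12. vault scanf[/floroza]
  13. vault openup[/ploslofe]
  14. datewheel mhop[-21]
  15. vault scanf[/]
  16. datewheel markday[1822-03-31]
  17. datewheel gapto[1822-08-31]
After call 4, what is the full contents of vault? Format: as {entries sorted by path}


Answer: {floroza/, grofemp_=josmo_ist, hogawu=brosme}

Derivation:
Do: vault pen[p='/hogawu'; c='brosme']
See: overwrote
Do: datewheel markday[d='1907-01-12']
See: 1907-01-12
Do: vault newfold[p='/floroza']
See: ok
Do: vault carryto[s='/hogawu'; d='/floroza']
See: ToolError: exists
Do: vault pen[p='/ploslofe'; c='zibri']
See: created
Do: datewheel closeout[]
See: 1907-01-31
Do: vault pen[p='/floroza/gatu'; c='stofled']
See: created
Do: vault scanf[p='/floroza']
See: [gatu]
Do: vault expunge[p='/floroza/gatu']
See: ok
Do: datewheel yearhop[n='9']
See: 1916-01-31
Do: datewheel roll[n='116']
See: 1916-05-26
Do: vault scanf[p='/floroza']
See: []
Do: vault openup[p='/ploslofe']
See: zibri
Do: datewheel mhop[n='-21']
See: 1914-08-26
Do: vault scanf[p='/']
See: [floroza/, grofemp_, hogawu, ploslofe]
Do: datewheel markday[d='1822-03-31']
See: 1822-03-31
Do: datewheel gapto[d='1822-08-31']
See: 153
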